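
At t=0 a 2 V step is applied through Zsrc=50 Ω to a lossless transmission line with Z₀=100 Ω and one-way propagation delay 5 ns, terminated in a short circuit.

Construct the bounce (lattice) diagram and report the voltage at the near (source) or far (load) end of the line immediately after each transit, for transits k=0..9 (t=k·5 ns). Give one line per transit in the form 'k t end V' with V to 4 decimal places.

Γ_L=-1.000000, Γ_S=-0.333333; launch V₁=2·100/150=1.333333
k=0 src: V=1.3333
k=1 load: inc=1.333333, refl=1.333333·-1.000000=-1.3333; V=0.000000+1.333333+-1.333333=0.0000
k=2 src: inc=-1.333333, refl=-1.333333·-0.333333=0.4444; V=1.333333+-1.333333+0.444444=0.4444
k=3 load: inc=0.444444, refl=0.444444·-1.000000=-0.4444; V=0.000000+0.444444+-0.444444=0.0000
k=4 src: inc=-0.444444, refl=-0.444444·-0.333333=0.1481; V=0.444444+-0.444444+0.148148=0.1481
k=5 load: inc=0.148148, refl=0.148148·-1.000000=-0.1481; V=0.000000+0.148148+-0.148148=0.0000
k=6 src: inc=-0.148148, refl=-0.148148·-0.333333=0.0494; V=0.148148+-0.148148+0.049383=0.0494
k=7 load: inc=0.049383, refl=0.049383·-1.000000=-0.0494; V=0.000000+0.049383+-0.049383=0.0000
k=8 src: inc=-0.049383, refl=-0.049383·-0.333333=0.0165; V=0.049383+-0.049383+0.016461=0.0165
k=9 load: inc=0.016461, refl=0.016461·-1.000000=-0.0165; V=0.000000+0.016461+-0.016461=0.0000

0 0 source 1.3333
1 5 load 0.0000
2 10 source 0.4444
3 15 load 0.0000
4 20 source 0.1481
5 25 load 0.0000
6 30 source 0.0494
7 35 load 0.0000
8 40 source 0.0165
9 45 load 0.0000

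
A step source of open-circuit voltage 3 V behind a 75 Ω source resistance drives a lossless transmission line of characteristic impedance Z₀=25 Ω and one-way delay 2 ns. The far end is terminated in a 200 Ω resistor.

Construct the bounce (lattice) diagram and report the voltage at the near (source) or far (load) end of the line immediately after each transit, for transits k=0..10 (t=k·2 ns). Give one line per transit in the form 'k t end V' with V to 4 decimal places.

0 0 source 0.7500
1 2 load 1.3333
2 4 source 1.6250
3 6 load 1.8519
4 8 source 1.9653
5 10 load 2.0535
6 12 source 2.0976
7 14 load 2.1319
8 16 source 2.1491
9 18 load 2.1624
10 20 source 2.1691

Γ_L=0.777778, Γ_S=0.500000; launch V₁=3·25/100=0.750000
k=0 src: V=0.7500
k=1 load: inc=0.750000, refl=0.750000·0.777778=0.5833; V=0.000000+0.750000+0.583333=1.3333
k=2 src: inc=0.583333, refl=0.583333·0.500000=0.2917; V=0.750000+0.583333+0.291667=1.6250
k=3 load: inc=0.291667, refl=0.291667·0.777778=0.2269; V=1.333333+0.291667+0.226852=1.8519
k=4 src: inc=0.226852, refl=0.226852·0.500000=0.1134; V=1.625000+0.226852+0.113426=1.9653
k=5 load: inc=0.113426, refl=0.113426·0.777778=0.0882; V=1.851852+0.113426+0.088220=2.0535
k=6 src: inc=0.088220, refl=0.088220·0.500000=0.0441; V=1.965278+0.088220+0.044110=2.0976
k=7 load: inc=0.044110, refl=0.044110·0.777778=0.0343; V=2.053498+0.044110+0.034308=2.1319
k=8 src: inc=0.034308, refl=0.034308·0.500000=0.0172; V=2.097608+0.034308+0.017154=2.1491
k=9 load: inc=0.017154, refl=0.017154·0.777778=0.0133; V=2.131916+0.017154+0.013342=2.1624
k=10 src: inc=0.013342, refl=0.013342·0.500000=0.0067; V=2.149070+0.013342+0.006671=2.1691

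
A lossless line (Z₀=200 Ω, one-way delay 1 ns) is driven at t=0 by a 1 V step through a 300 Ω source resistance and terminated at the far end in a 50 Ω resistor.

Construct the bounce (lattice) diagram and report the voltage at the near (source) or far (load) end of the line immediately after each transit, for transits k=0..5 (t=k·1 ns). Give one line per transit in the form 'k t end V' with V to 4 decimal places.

Γ_L=-0.600000, Γ_S=0.200000; launch V₁=1·200/500=0.400000
k=0 src: V=0.4000
k=1 load: inc=0.400000, refl=0.400000·-0.600000=-0.2400; V=0.000000+0.400000+-0.240000=0.1600
k=2 src: inc=-0.240000, refl=-0.240000·0.200000=-0.0480; V=0.400000+-0.240000+-0.048000=0.1120
k=3 load: inc=-0.048000, refl=-0.048000·-0.600000=0.0288; V=0.160000+-0.048000+0.028800=0.1408
k=4 src: inc=0.028800, refl=0.028800·0.200000=0.0058; V=0.112000+0.028800+0.005760=0.1466
k=5 load: inc=0.005760, refl=0.005760·-0.600000=-0.0035; V=0.140800+0.005760+-0.003456=0.1431

0 0 source 0.4000
1 1 load 0.1600
2 2 source 0.1120
3 3 load 0.1408
4 4 source 0.1466
5 5 load 0.1431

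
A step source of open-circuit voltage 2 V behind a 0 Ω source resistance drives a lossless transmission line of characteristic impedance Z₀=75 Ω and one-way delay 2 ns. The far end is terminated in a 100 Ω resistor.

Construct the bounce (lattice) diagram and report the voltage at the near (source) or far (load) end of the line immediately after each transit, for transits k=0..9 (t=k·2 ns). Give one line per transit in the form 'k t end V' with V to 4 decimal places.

0 0 source 2.0000
1 2 load 2.2857
2 4 source 2.0000
3 6 load 1.9592
4 8 source 2.0000
5 10 load 2.0058
6 12 source 2.0000
7 14 load 1.9992
8 16 source 2.0000
9 18 load 2.0001

Γ_L=0.142857, Γ_S=-1.000000; launch V₁=2·75/75=2.000000
k=0 src: V=2.0000
k=1 load: inc=2.000000, refl=2.000000·0.142857=0.2857; V=0.000000+2.000000+0.285714=2.2857
k=2 src: inc=0.285714, refl=0.285714·-1.000000=-0.2857; V=2.000000+0.285714+-0.285714=2.0000
k=3 load: inc=-0.285714, refl=-0.285714·0.142857=-0.0408; V=2.285714+-0.285714+-0.040816=1.9592
k=4 src: inc=-0.040816, refl=-0.040816·-1.000000=0.0408; V=2.000000+-0.040816+0.040816=2.0000
k=5 load: inc=0.040816, refl=0.040816·0.142857=0.0058; V=1.959184+0.040816+0.005831=2.0058
k=6 src: inc=0.005831, refl=0.005831·-1.000000=-0.0058; V=2.000000+0.005831+-0.005831=2.0000
k=7 load: inc=-0.005831, refl=-0.005831·0.142857=-0.0008; V=2.005831+-0.005831+-0.000833=1.9992
k=8 src: inc=-0.000833, refl=-0.000833·-1.000000=0.0008; V=2.000000+-0.000833+0.000833=2.0000
k=9 load: inc=0.000833, refl=0.000833·0.142857=0.0001; V=1.999167+0.000833+0.000119=2.0001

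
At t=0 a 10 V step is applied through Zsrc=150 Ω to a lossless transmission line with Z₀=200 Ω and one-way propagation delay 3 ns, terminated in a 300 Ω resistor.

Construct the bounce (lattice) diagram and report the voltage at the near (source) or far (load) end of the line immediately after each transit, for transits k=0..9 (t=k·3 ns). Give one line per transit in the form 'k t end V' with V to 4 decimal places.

Γ_L=0.200000, Γ_S=-0.142857; launch V₁=10·200/350=5.714286
k=0 src: V=5.7143
k=1 load: inc=5.714286, refl=5.714286·0.200000=1.1429; V=0.000000+5.714286+1.142857=6.8571
k=2 src: inc=1.142857, refl=1.142857·-0.142857=-0.1633; V=5.714286+1.142857+-0.163265=6.6939
k=3 load: inc=-0.163265, refl=-0.163265·0.200000=-0.0327; V=6.857143+-0.163265+-0.032653=6.6612
k=4 src: inc=-0.032653, refl=-0.032653·-0.142857=0.0047; V=6.693878+-0.032653+0.004665=6.6659
k=5 load: inc=0.004665, refl=0.004665·0.200000=0.0009; V=6.661224+0.004665+0.000933=6.6668
k=6 src: inc=0.000933, refl=0.000933·-0.142857=-0.0001; V=6.665889+0.000933+-0.000133=6.6667
k=7 load: inc=-0.000133, refl=-0.000133·0.200000=-0.0000; V=6.666822+-0.000133+-0.000027=6.6667
k=8 src: inc=-0.000027, refl=-0.000027·-0.142857=0.0000; V=6.666689+-0.000027+0.000004=6.6667
k=9 load: inc=0.000004, refl=0.000004·0.200000=0.0000; V=6.666662+0.000004+0.000001=6.6667

0 0 source 5.7143
1 3 load 6.8571
2 6 source 6.6939
3 9 load 6.6612
4 12 source 6.6659
5 15 load 6.6668
6 18 source 6.6667
7 21 load 6.6667
8 24 source 6.6667
9 27 load 6.6667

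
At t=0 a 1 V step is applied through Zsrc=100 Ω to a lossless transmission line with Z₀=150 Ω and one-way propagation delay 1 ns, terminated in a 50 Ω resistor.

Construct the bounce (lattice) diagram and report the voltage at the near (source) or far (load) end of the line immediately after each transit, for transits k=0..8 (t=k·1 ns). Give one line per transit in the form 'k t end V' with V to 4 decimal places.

0 0 source 0.6000
1 1 load 0.3000
2 2 source 0.3600
3 3 load 0.3300
4 4 source 0.3360
5 5 load 0.3330
6 6 source 0.3336
7 7 load 0.3333
8 8 source 0.3334

Γ_L=-0.500000, Γ_S=-0.200000; launch V₁=1·150/250=0.600000
k=0 src: V=0.6000
k=1 load: inc=0.600000, refl=0.600000·-0.500000=-0.3000; V=0.000000+0.600000+-0.300000=0.3000
k=2 src: inc=-0.300000, refl=-0.300000·-0.200000=0.0600; V=0.600000+-0.300000+0.060000=0.3600
k=3 load: inc=0.060000, refl=0.060000·-0.500000=-0.0300; V=0.300000+0.060000+-0.030000=0.3300
k=4 src: inc=-0.030000, refl=-0.030000·-0.200000=0.0060; V=0.360000+-0.030000+0.006000=0.3360
k=5 load: inc=0.006000, refl=0.006000·-0.500000=-0.0030; V=0.330000+0.006000+-0.003000=0.3330
k=6 src: inc=-0.003000, refl=-0.003000·-0.200000=0.0006; V=0.336000+-0.003000+0.000600=0.3336
k=7 load: inc=0.000600, refl=0.000600·-0.500000=-0.0003; V=0.333000+0.000600+-0.000300=0.3333
k=8 src: inc=-0.000300, refl=-0.000300·-0.200000=0.0001; V=0.333600+-0.000300+0.000060=0.3334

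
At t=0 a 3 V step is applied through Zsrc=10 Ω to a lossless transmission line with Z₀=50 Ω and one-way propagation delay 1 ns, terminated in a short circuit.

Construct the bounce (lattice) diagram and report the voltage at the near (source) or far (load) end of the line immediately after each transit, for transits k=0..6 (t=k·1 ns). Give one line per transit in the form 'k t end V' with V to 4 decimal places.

Γ_L=-1.000000, Γ_S=-0.666667; launch V₁=3·50/60=2.500000
k=0 src: V=2.5000
k=1 load: inc=2.500000, refl=2.500000·-1.000000=-2.5000; V=0.000000+2.500000+-2.500000=0.0000
k=2 src: inc=-2.500000, refl=-2.500000·-0.666667=1.6667; V=2.500000+-2.500000+1.666667=1.6667
k=3 load: inc=1.666667, refl=1.666667·-1.000000=-1.6667; V=0.000000+1.666667+-1.666667=0.0000
k=4 src: inc=-1.666667, refl=-1.666667·-0.666667=1.1111; V=1.666667+-1.666667+1.111111=1.1111
k=5 load: inc=1.111111, refl=1.111111·-1.000000=-1.1111; V=0.000000+1.111111+-1.111111=0.0000
k=6 src: inc=-1.111111, refl=-1.111111·-0.666667=0.7407; V=1.111111+-1.111111+0.740741=0.7407

0 0 source 2.5000
1 1 load 0.0000
2 2 source 1.6667
3 3 load 0.0000
4 4 source 1.1111
5 5 load 0.0000
6 6 source 0.7407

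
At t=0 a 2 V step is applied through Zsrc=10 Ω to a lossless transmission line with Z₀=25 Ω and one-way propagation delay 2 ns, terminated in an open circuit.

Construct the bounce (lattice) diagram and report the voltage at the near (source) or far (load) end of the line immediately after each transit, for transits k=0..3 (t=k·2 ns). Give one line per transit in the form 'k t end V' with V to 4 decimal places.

0 0 source 1.4286
1 2 load 2.8571
2 4 source 2.2449
3 6 load 1.6327

Γ_L=1.000000, Γ_S=-0.428571; launch V₁=2·25/35=1.428571
k=0 src: V=1.4286
k=1 load: inc=1.428571, refl=1.428571·1.000000=1.4286; V=0.000000+1.428571+1.428571=2.8571
k=2 src: inc=1.428571, refl=1.428571·-0.428571=-0.6122; V=1.428571+1.428571+-0.612245=2.2449
k=3 load: inc=-0.612245, refl=-0.612245·1.000000=-0.6122; V=2.857143+-0.612245+-0.612245=1.6327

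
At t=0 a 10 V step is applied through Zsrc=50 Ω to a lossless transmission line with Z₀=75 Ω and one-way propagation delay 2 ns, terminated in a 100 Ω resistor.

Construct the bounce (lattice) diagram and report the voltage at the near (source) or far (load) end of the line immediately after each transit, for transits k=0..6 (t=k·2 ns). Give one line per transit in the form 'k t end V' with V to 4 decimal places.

0 0 source 6.0000
1 2 load 6.8571
2 4 source 6.6857
3 6 load 6.6612
4 8 source 6.6661
5 10 load 6.6668
6 12 source 6.6667

Γ_L=0.142857, Γ_S=-0.200000; launch V₁=10·75/125=6.000000
k=0 src: V=6.0000
k=1 load: inc=6.000000, refl=6.000000·0.142857=0.8571; V=0.000000+6.000000+0.857143=6.8571
k=2 src: inc=0.857143, refl=0.857143·-0.200000=-0.1714; V=6.000000+0.857143+-0.171429=6.6857
k=3 load: inc=-0.171429, refl=-0.171429·0.142857=-0.0245; V=6.857143+-0.171429+-0.024490=6.6612
k=4 src: inc=-0.024490, refl=-0.024490·-0.200000=0.0049; V=6.685714+-0.024490+0.004898=6.6661
k=5 load: inc=0.004898, refl=0.004898·0.142857=0.0007; V=6.661224+0.004898+0.000700=6.6668
k=6 src: inc=0.000700, refl=0.000700·-0.200000=-0.0001; V=6.666122+0.000700+-0.000140=6.6667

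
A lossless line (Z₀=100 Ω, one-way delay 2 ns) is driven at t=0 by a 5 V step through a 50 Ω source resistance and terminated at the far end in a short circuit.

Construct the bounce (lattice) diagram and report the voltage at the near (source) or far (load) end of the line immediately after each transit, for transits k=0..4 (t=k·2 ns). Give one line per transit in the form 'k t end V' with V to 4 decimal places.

0 0 source 3.3333
1 2 load 0.0000
2 4 source 1.1111
3 6 load 0.0000
4 8 source 0.3704

Γ_L=-1.000000, Γ_S=-0.333333; launch V₁=5·100/150=3.333333
k=0 src: V=3.3333
k=1 load: inc=3.333333, refl=3.333333·-1.000000=-3.3333; V=0.000000+3.333333+-3.333333=0.0000
k=2 src: inc=-3.333333, refl=-3.333333·-0.333333=1.1111; V=3.333333+-3.333333+1.111111=1.1111
k=3 load: inc=1.111111, refl=1.111111·-1.000000=-1.1111; V=0.000000+1.111111+-1.111111=0.0000
k=4 src: inc=-1.111111, refl=-1.111111·-0.333333=0.3704; V=1.111111+-1.111111+0.370370=0.3704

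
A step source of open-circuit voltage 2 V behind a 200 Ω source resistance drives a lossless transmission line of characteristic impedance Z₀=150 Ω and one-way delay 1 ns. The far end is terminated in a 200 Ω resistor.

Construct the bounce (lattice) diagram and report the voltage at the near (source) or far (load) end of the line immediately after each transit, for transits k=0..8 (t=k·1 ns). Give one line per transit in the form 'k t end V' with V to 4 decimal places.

Γ_L=0.142857, Γ_S=0.142857; launch V₁=2·150/350=0.857143
k=0 src: V=0.8571
k=1 load: inc=0.857143, refl=0.857143·0.142857=0.1224; V=0.000000+0.857143+0.122449=0.9796
k=2 src: inc=0.122449, refl=0.122449·0.142857=0.0175; V=0.857143+0.122449+0.017493=0.9971
k=3 load: inc=0.017493, refl=0.017493·0.142857=0.0025; V=0.979592+0.017493+0.002499=0.9996
k=4 src: inc=0.002499, refl=0.002499·0.142857=0.0004; V=0.997085+0.002499+0.000357=0.9999
k=5 load: inc=0.000357, refl=0.000357·0.142857=0.0001; V=0.999584+0.000357+0.000051=1.0000
k=6 src: inc=0.000051, refl=0.000051·0.142857=0.0000; V=0.999941+0.000051+0.000007=1.0000
k=7 load: inc=0.000007, refl=0.000007·0.142857=0.0000; V=0.999992+0.000007+0.000001=1.0000
k=8 src: inc=0.000001, refl=0.000001·0.142857=0.0000; V=0.999999+0.000001+0.000000=1.0000

0 0 source 0.8571
1 1 load 0.9796
2 2 source 0.9971
3 3 load 0.9996
4 4 source 0.9999
5 5 load 1.0000
6 6 source 1.0000
7 7 load 1.0000
8 8 source 1.0000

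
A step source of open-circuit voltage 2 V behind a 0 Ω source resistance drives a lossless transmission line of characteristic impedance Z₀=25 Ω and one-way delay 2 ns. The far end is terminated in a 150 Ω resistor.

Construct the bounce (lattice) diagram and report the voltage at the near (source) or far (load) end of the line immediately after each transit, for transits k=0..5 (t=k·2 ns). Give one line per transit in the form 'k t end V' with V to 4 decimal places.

Γ_L=0.714286, Γ_S=-1.000000; launch V₁=2·25/25=2.000000
k=0 src: V=2.0000
k=1 load: inc=2.000000, refl=2.000000·0.714286=1.4286; V=0.000000+2.000000+1.428571=3.4286
k=2 src: inc=1.428571, refl=1.428571·-1.000000=-1.4286; V=2.000000+1.428571+-1.428571=2.0000
k=3 load: inc=-1.428571, refl=-1.428571·0.714286=-1.0204; V=3.428571+-1.428571+-1.020408=0.9796
k=4 src: inc=-1.020408, refl=-1.020408·-1.000000=1.0204; V=2.000000+-1.020408+1.020408=2.0000
k=5 load: inc=1.020408, refl=1.020408·0.714286=0.7289; V=0.979592+1.020408+0.728863=2.7289

0 0 source 2.0000
1 2 load 3.4286
2 4 source 2.0000
3 6 load 0.9796
4 8 source 2.0000
5 10 load 2.7289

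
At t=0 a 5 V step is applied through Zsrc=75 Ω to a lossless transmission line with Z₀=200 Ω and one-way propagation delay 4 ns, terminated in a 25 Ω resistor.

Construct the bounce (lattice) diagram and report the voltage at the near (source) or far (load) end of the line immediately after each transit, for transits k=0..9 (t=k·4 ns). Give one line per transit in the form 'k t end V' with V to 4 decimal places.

0 0 source 3.6364
1 4 load 0.8081
2 8 source 2.0937
3 12 load 1.0938
4 16 source 1.5483
5 20 load 1.1948
6 24 source 1.3554
7 28 load 1.2305
8 32 source 1.2873
9 36 load 1.2431

Γ_L=-0.777778, Γ_S=-0.454545; launch V₁=5·200/275=3.636364
k=0 src: V=3.6364
k=1 load: inc=3.636364, refl=3.636364·-0.777778=-2.8283; V=0.000000+3.636364+-2.828283=0.8081
k=2 src: inc=-2.828283, refl=-2.828283·-0.454545=1.2856; V=3.636364+-2.828283+1.285583=2.0937
k=3 load: inc=1.285583, refl=1.285583·-0.777778=-0.9999; V=0.808081+1.285583+-0.999898=1.0938
k=4 src: inc=-0.999898, refl=-0.999898·-0.454545=0.4545; V=2.093664+-0.999898+0.454499=1.5483
k=5 load: inc=0.454499, refl=0.454499·-0.777778=-0.3535; V=1.093766+0.454499+-0.353499=1.1948
k=6 src: inc=-0.353499, refl=-0.353499·-0.454545=0.1607; V=1.548265+-0.353499+0.160681=1.3554
k=7 load: inc=0.160681, refl=0.160681·-0.777778=-0.1250; V=1.194766+0.160681+-0.124974=1.2305
k=8 src: inc=-0.124974, refl=-0.124974·-0.454545=0.0568; V=1.355447+-0.124974+0.056807=1.2873
k=9 load: inc=0.056807, refl=0.056807·-0.777778=-0.0442; V=1.230473+0.056807+-0.044183=1.2431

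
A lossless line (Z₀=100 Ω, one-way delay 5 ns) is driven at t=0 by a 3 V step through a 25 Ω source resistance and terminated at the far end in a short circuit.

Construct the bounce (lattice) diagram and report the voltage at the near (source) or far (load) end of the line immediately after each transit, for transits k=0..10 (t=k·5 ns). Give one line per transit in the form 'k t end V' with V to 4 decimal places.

Γ_L=-1.000000, Γ_S=-0.600000; launch V₁=3·100/125=2.400000
k=0 src: V=2.4000
k=1 load: inc=2.400000, refl=2.400000·-1.000000=-2.4000; V=0.000000+2.400000+-2.400000=0.0000
k=2 src: inc=-2.400000, refl=-2.400000·-0.600000=1.4400; V=2.400000+-2.400000+1.440000=1.4400
k=3 load: inc=1.440000, refl=1.440000·-1.000000=-1.4400; V=0.000000+1.440000+-1.440000=0.0000
k=4 src: inc=-1.440000, refl=-1.440000·-0.600000=0.8640; V=1.440000+-1.440000+0.864000=0.8640
k=5 load: inc=0.864000, refl=0.864000·-1.000000=-0.8640; V=0.000000+0.864000+-0.864000=0.0000
k=6 src: inc=-0.864000, refl=-0.864000·-0.600000=0.5184; V=0.864000+-0.864000+0.518400=0.5184
k=7 load: inc=0.518400, refl=0.518400·-1.000000=-0.5184; V=0.000000+0.518400+-0.518400=0.0000
k=8 src: inc=-0.518400, refl=-0.518400·-0.600000=0.3110; V=0.518400+-0.518400+0.311040=0.3110
k=9 load: inc=0.311040, refl=0.311040·-1.000000=-0.3110; V=0.000000+0.311040+-0.311040=0.0000
k=10 src: inc=-0.311040, refl=-0.311040·-0.600000=0.1866; V=0.311040+-0.311040+0.186624=0.1866

0 0 source 2.4000
1 5 load 0.0000
2 10 source 1.4400
3 15 load 0.0000
4 20 source 0.8640
5 25 load 0.0000
6 30 source 0.5184
7 35 load 0.0000
8 40 source 0.3110
9 45 load 0.0000
10 50 source 0.1866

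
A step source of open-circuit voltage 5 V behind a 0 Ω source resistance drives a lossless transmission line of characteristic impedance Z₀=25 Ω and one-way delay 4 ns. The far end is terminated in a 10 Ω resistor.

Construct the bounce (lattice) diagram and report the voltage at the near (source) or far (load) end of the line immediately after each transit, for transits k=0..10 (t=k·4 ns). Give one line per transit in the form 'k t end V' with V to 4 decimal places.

0 0 source 5.0000
1 4 load 2.8571
2 8 source 5.0000
3 12 load 4.0816
4 16 source 5.0000
5 20 load 4.6064
6 24 source 5.0000
7 28 load 4.8313
8 32 source 5.0000
9 36 load 4.9277
10 40 source 5.0000

Γ_L=-0.428571, Γ_S=-1.000000; launch V₁=5·25/25=5.000000
k=0 src: V=5.0000
k=1 load: inc=5.000000, refl=5.000000·-0.428571=-2.1429; V=0.000000+5.000000+-2.142857=2.8571
k=2 src: inc=-2.142857, refl=-2.142857·-1.000000=2.1429; V=5.000000+-2.142857+2.142857=5.0000
k=3 load: inc=2.142857, refl=2.142857·-0.428571=-0.9184; V=2.857143+2.142857+-0.918367=4.0816
k=4 src: inc=-0.918367, refl=-0.918367·-1.000000=0.9184; V=5.000000+-0.918367+0.918367=5.0000
k=5 load: inc=0.918367, refl=0.918367·-0.428571=-0.3936; V=4.081633+0.918367+-0.393586=4.6064
k=6 src: inc=-0.393586, refl=-0.393586·-1.000000=0.3936; V=5.000000+-0.393586+0.393586=5.0000
k=7 load: inc=0.393586, refl=0.393586·-0.428571=-0.1687; V=4.606414+0.393586+-0.168680=4.8313
k=8 src: inc=-0.168680, refl=-0.168680·-1.000000=0.1687; V=5.000000+-0.168680+0.168680=5.0000
k=9 load: inc=0.168680, refl=0.168680·-0.428571=-0.0723; V=4.831320+0.168680+-0.072291=4.9277
k=10 src: inc=-0.072291, refl=-0.072291·-1.000000=0.0723; V=5.000000+-0.072291+0.072291=5.0000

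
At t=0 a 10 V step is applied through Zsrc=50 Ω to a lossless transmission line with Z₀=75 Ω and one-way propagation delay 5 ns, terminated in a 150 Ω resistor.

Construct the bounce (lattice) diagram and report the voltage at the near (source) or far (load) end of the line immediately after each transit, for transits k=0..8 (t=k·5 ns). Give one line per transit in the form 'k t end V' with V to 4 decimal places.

0 0 source 6.0000
1 5 load 8.0000
2 10 source 7.6000
3 15 load 7.4667
4 20 source 7.4933
5 25 load 7.5022
6 30 source 7.5004
7 35 load 7.4999
8 40 source 7.5000

Γ_L=0.333333, Γ_S=-0.200000; launch V₁=10·75/125=6.000000
k=0 src: V=6.0000
k=1 load: inc=6.000000, refl=6.000000·0.333333=2.0000; V=0.000000+6.000000+2.000000=8.0000
k=2 src: inc=2.000000, refl=2.000000·-0.200000=-0.4000; V=6.000000+2.000000+-0.400000=7.6000
k=3 load: inc=-0.400000, refl=-0.400000·0.333333=-0.1333; V=8.000000+-0.400000+-0.133333=7.4667
k=4 src: inc=-0.133333, refl=-0.133333·-0.200000=0.0267; V=7.600000+-0.133333+0.026667=7.4933
k=5 load: inc=0.026667, refl=0.026667·0.333333=0.0089; V=7.466667+0.026667+0.008889=7.5022
k=6 src: inc=0.008889, refl=0.008889·-0.200000=-0.0018; V=7.493333+0.008889+-0.001778=7.5004
k=7 load: inc=-0.001778, refl=-0.001778·0.333333=-0.0006; V=7.502222+-0.001778+-0.000593=7.4999
k=8 src: inc=-0.000593, refl=-0.000593·-0.200000=0.0001; V=7.500444+-0.000593+0.000119=7.5000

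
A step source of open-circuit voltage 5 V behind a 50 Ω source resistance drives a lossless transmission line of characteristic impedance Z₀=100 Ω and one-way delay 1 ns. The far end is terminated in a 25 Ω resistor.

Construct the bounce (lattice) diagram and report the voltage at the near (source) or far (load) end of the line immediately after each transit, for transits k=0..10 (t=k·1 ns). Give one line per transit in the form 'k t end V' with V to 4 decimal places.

0 0 source 3.3333
1 1 load 1.3333
2 2 source 2.0000
3 3 load 1.6000
4 4 source 1.7333
5 5 load 1.6533
6 6 source 1.6800
7 7 load 1.6640
8 8 source 1.6693
9 9 load 1.6661
10 10 source 1.6672

Γ_L=-0.600000, Γ_S=-0.333333; launch V₁=5·100/150=3.333333
k=0 src: V=3.3333
k=1 load: inc=3.333333, refl=3.333333·-0.600000=-2.0000; V=0.000000+3.333333+-2.000000=1.3333
k=2 src: inc=-2.000000, refl=-2.000000·-0.333333=0.6667; V=3.333333+-2.000000+0.666667=2.0000
k=3 load: inc=0.666667, refl=0.666667·-0.600000=-0.4000; V=1.333333+0.666667+-0.400000=1.6000
k=4 src: inc=-0.400000, refl=-0.400000·-0.333333=0.1333; V=2.000000+-0.400000+0.133333=1.7333
k=5 load: inc=0.133333, refl=0.133333·-0.600000=-0.0800; V=1.600000+0.133333+-0.080000=1.6533
k=6 src: inc=-0.080000, refl=-0.080000·-0.333333=0.0267; V=1.733333+-0.080000+0.026667=1.6800
k=7 load: inc=0.026667, refl=0.026667·-0.600000=-0.0160; V=1.653333+0.026667+-0.016000=1.6640
k=8 src: inc=-0.016000, refl=-0.016000·-0.333333=0.0053; V=1.680000+-0.016000+0.005333=1.6693
k=9 load: inc=0.005333, refl=0.005333·-0.600000=-0.0032; V=1.664000+0.005333+-0.003200=1.6661
k=10 src: inc=-0.003200, refl=-0.003200·-0.333333=0.0011; V=1.669333+-0.003200+0.001067=1.6672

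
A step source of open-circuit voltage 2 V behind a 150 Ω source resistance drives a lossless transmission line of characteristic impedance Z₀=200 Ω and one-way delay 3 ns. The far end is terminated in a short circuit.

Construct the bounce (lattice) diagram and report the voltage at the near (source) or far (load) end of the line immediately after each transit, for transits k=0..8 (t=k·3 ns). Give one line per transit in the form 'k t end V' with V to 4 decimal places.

Γ_L=-1.000000, Γ_S=-0.142857; launch V₁=2·200/350=1.142857
k=0 src: V=1.1429
k=1 load: inc=1.142857, refl=1.142857·-1.000000=-1.1429; V=0.000000+1.142857+-1.142857=0.0000
k=2 src: inc=-1.142857, refl=-1.142857·-0.142857=0.1633; V=1.142857+-1.142857+0.163265=0.1633
k=3 load: inc=0.163265, refl=0.163265·-1.000000=-0.1633; V=0.000000+0.163265+-0.163265=0.0000
k=4 src: inc=-0.163265, refl=-0.163265·-0.142857=0.0233; V=0.163265+-0.163265+0.023324=0.0233
k=5 load: inc=0.023324, refl=0.023324·-1.000000=-0.0233; V=0.000000+0.023324+-0.023324=0.0000
k=6 src: inc=-0.023324, refl=-0.023324·-0.142857=0.0033; V=0.023324+-0.023324+0.003332=0.0033
k=7 load: inc=0.003332, refl=0.003332·-1.000000=-0.0033; V=0.000000+0.003332+-0.003332=0.0000
k=8 src: inc=-0.003332, refl=-0.003332·-0.142857=0.0005; V=0.003332+-0.003332+0.000476=0.0005

0 0 source 1.1429
1 3 load 0.0000
2 6 source 0.1633
3 9 load 0.0000
4 12 source 0.0233
5 15 load 0.0000
6 18 source 0.0033
7 21 load 0.0000
8 24 source 0.0005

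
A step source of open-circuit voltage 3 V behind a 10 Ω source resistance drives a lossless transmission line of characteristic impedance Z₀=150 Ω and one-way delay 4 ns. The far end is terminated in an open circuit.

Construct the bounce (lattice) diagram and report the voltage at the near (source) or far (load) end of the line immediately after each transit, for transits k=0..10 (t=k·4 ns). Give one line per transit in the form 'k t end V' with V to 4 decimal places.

Γ_L=1.000000, Γ_S=-0.875000; launch V₁=3·150/160=2.812500
k=0 src: V=2.8125
k=1 load: inc=2.812500, refl=2.812500·1.000000=2.8125; V=0.000000+2.812500+2.812500=5.6250
k=2 src: inc=2.812500, refl=2.812500·-0.875000=-2.4609; V=2.812500+2.812500+-2.460938=3.1641
k=3 load: inc=-2.460938, refl=-2.460938·1.000000=-2.4609; V=5.625000+-2.460938+-2.460938=0.7031
k=4 src: inc=-2.460938, refl=-2.460938·-0.875000=2.1533; V=3.164062+-2.460938+2.153320=2.8564
k=5 load: inc=2.153320, refl=2.153320·1.000000=2.1533; V=0.703125+2.153320+2.153320=5.0098
k=6 src: inc=2.153320, refl=2.153320·-0.875000=-1.8842; V=2.856445+2.153320+-1.884155=3.1256
k=7 load: inc=-1.884155, refl=-1.884155·1.000000=-1.8842; V=5.009766+-1.884155+-1.884155=1.2415
k=8 src: inc=-1.884155, refl=-1.884155·-0.875000=1.6486; V=3.125610+-1.884155+1.648636=2.8901
k=9 load: inc=1.648636, refl=1.648636·1.000000=1.6486; V=1.241455+1.648636+1.648636=4.5387
k=10 src: inc=1.648636, refl=1.648636·-0.875000=-1.4426; V=2.890091+1.648636+-1.442556=3.0962

0 0 source 2.8125
1 4 load 5.6250
2 8 source 3.1641
3 12 load 0.7031
4 16 source 2.8564
5 20 load 5.0098
6 24 source 3.1256
7 28 load 1.2415
8 32 source 2.8901
9 36 load 4.5387
10 40 source 3.0962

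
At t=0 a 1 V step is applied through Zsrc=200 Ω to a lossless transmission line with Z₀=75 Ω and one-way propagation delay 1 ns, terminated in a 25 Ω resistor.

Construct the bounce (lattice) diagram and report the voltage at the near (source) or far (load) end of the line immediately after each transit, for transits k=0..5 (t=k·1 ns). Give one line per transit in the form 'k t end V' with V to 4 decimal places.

0 0 source 0.2727
1 1 load 0.1364
2 2 source 0.0744
3 3 load 0.1054
4 4 source 0.1195
5 5 load 0.1124

Γ_L=-0.500000, Γ_S=0.454545; launch V₁=1·75/275=0.272727
k=0 src: V=0.2727
k=1 load: inc=0.272727, refl=0.272727·-0.500000=-0.1364; V=0.000000+0.272727+-0.136364=0.1364
k=2 src: inc=-0.136364, refl=-0.136364·0.454545=-0.0620; V=0.272727+-0.136364+-0.061983=0.0744
k=3 load: inc=-0.061983, refl=-0.061983·-0.500000=0.0310; V=0.136364+-0.061983+0.030992=0.1054
k=4 src: inc=0.030992, refl=0.030992·0.454545=0.0141; V=0.074380+0.030992+0.014087=0.1195
k=5 load: inc=0.014087, refl=0.014087·-0.500000=-0.0070; V=0.105372+0.014087+-0.007044=0.1124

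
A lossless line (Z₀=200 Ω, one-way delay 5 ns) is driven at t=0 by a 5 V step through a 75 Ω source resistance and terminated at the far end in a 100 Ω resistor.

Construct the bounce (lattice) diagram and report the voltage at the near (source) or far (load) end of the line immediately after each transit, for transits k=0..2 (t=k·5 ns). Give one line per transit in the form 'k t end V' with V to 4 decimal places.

0 0 source 3.6364
1 5 load 2.4242
2 10 source 2.9752

Γ_L=-0.333333, Γ_S=-0.454545; launch V₁=5·200/275=3.636364
k=0 src: V=3.6364
k=1 load: inc=3.636364, refl=3.636364·-0.333333=-1.2121; V=0.000000+3.636364+-1.212121=2.4242
k=2 src: inc=-1.212121, refl=-1.212121·-0.454545=0.5510; V=3.636364+-1.212121+0.550964=2.9752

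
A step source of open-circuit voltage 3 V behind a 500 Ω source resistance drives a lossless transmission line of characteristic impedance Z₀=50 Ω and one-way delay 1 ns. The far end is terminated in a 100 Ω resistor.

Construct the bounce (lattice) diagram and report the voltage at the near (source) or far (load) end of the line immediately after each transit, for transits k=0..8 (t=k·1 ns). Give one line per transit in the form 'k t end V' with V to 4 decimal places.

Γ_L=0.333333, Γ_S=0.818182; launch V₁=3·50/550=0.272727
k=0 src: V=0.2727
k=1 load: inc=0.272727, refl=0.272727·0.333333=0.0909; V=0.000000+0.272727+0.090909=0.3636
k=2 src: inc=0.090909, refl=0.090909·0.818182=0.0744; V=0.272727+0.090909+0.074380=0.4380
k=3 load: inc=0.074380, refl=0.074380·0.333333=0.0248; V=0.363636+0.074380+0.024793=0.4628
k=4 src: inc=0.024793, refl=0.024793·0.818182=0.0203; V=0.438017+0.024793+0.020285=0.4831
k=5 load: inc=0.020285, refl=0.020285·0.333333=0.0068; V=0.462810+0.020285+0.006762=0.4899
k=6 src: inc=0.006762, refl=0.006762·0.818182=0.0055; V=0.483095+0.006762+0.005532=0.4954
k=7 load: inc=0.005532, refl=0.005532·0.333333=0.0018; V=0.489857+0.005532+0.001844=0.4972
k=8 src: inc=0.001844, refl=0.001844·0.818182=0.0015; V=0.495390+0.001844+0.001509=0.4987

0 0 source 0.2727
1 1 load 0.3636
2 2 source 0.4380
3 3 load 0.4628
4 4 source 0.4831
5 5 load 0.4899
6 6 source 0.4954
7 7 load 0.4972
8 8 source 0.4987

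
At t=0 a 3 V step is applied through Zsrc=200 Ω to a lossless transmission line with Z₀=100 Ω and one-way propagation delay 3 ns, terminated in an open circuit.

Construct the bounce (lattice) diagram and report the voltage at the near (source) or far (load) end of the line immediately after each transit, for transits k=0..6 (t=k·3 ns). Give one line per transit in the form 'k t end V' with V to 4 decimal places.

0 0 source 1.0000
1 3 load 2.0000
2 6 source 2.3333
3 9 load 2.6667
4 12 source 2.7778
5 15 load 2.8889
6 18 source 2.9259

Γ_L=1.000000, Γ_S=0.333333; launch V₁=3·100/300=1.000000
k=0 src: V=1.0000
k=1 load: inc=1.000000, refl=1.000000·1.000000=1.0000; V=0.000000+1.000000+1.000000=2.0000
k=2 src: inc=1.000000, refl=1.000000·0.333333=0.3333; V=1.000000+1.000000+0.333333=2.3333
k=3 load: inc=0.333333, refl=0.333333·1.000000=0.3333; V=2.000000+0.333333+0.333333=2.6667
k=4 src: inc=0.333333, refl=0.333333·0.333333=0.1111; V=2.333333+0.333333+0.111111=2.7778
k=5 load: inc=0.111111, refl=0.111111·1.000000=0.1111; V=2.666667+0.111111+0.111111=2.8889
k=6 src: inc=0.111111, refl=0.111111·0.333333=0.0370; V=2.777778+0.111111+0.037037=2.9259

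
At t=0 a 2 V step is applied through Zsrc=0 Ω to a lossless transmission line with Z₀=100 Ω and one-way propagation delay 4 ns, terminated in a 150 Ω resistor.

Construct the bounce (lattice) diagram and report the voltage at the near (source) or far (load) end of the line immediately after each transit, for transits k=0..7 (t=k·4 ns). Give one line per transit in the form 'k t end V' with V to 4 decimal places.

0 0 source 2.0000
1 4 load 2.4000
2 8 source 2.0000
3 12 load 1.9200
4 16 source 2.0000
5 20 load 2.0160
6 24 source 2.0000
7 28 load 1.9968

Γ_L=0.200000, Γ_S=-1.000000; launch V₁=2·100/100=2.000000
k=0 src: V=2.0000
k=1 load: inc=2.000000, refl=2.000000·0.200000=0.4000; V=0.000000+2.000000+0.400000=2.4000
k=2 src: inc=0.400000, refl=0.400000·-1.000000=-0.4000; V=2.000000+0.400000+-0.400000=2.0000
k=3 load: inc=-0.400000, refl=-0.400000·0.200000=-0.0800; V=2.400000+-0.400000+-0.080000=1.9200
k=4 src: inc=-0.080000, refl=-0.080000·-1.000000=0.0800; V=2.000000+-0.080000+0.080000=2.0000
k=5 load: inc=0.080000, refl=0.080000·0.200000=0.0160; V=1.920000+0.080000+0.016000=2.0160
k=6 src: inc=0.016000, refl=0.016000·-1.000000=-0.0160; V=2.000000+0.016000+-0.016000=2.0000
k=7 load: inc=-0.016000, refl=-0.016000·0.200000=-0.0032; V=2.016000+-0.016000+-0.003200=1.9968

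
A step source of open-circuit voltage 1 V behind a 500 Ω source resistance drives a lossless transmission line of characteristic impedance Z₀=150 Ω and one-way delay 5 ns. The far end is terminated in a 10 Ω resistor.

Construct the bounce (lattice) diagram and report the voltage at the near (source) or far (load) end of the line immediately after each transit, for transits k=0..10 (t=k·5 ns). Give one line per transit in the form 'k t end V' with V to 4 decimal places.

Γ_L=-0.875000, Γ_S=0.538462; launch V₁=1·150/650=0.230769
k=0 src: V=0.2308
k=1 load: inc=0.230769, refl=0.230769·-0.875000=-0.2019; V=0.000000+0.230769+-0.201923=0.0288
k=2 src: inc=-0.201923, refl=-0.201923·0.538462=-0.1087; V=0.230769+-0.201923+-0.108728=-0.0799
k=3 load: inc=-0.108728, refl=-0.108728·-0.875000=0.0951; V=0.028846+-0.108728+0.095137=0.0153
k=4 src: inc=0.095137, refl=0.095137·0.538462=0.0512; V=-0.079882+0.095137+0.051228=0.0665
k=5 load: inc=0.051228, refl=0.051228·-0.875000=-0.0448; V=0.015255+0.051228+-0.044824=0.0217
k=6 src: inc=-0.044824, refl=-0.044824·0.538462=-0.0241; V=0.066483+-0.044824+-0.024136=-0.0025
k=7 load: inc=-0.024136, refl=-0.024136·-0.875000=0.0211; V=0.021659+-0.024136+0.021119=0.0186
k=8 src: inc=0.021119, refl=0.021119·0.538462=0.0114; V=-0.002477+0.021119+0.011372=0.0300
k=9 load: inc=0.011372, refl=0.011372·-0.875000=-0.0100; V=0.018642+0.011372+-0.009950=0.0201
k=10 src: inc=-0.009950, refl=-0.009950·0.538462=-0.0054; V=0.030013+-0.009950+-0.005358=0.0147

0 0 source 0.2308
1 5 load 0.0288
2 10 source -0.0799
3 15 load 0.0153
4 20 source 0.0665
5 25 load 0.0217
6 30 source -0.0025
7 35 load 0.0186
8 40 source 0.0300
9 45 load 0.0201
10 50 source 0.0147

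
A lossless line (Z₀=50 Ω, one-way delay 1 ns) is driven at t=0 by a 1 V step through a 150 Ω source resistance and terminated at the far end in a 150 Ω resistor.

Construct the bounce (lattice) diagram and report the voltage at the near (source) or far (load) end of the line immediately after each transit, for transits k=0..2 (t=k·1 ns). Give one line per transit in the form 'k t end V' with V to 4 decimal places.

Γ_L=0.500000, Γ_S=0.500000; launch V₁=1·50/200=0.250000
k=0 src: V=0.2500
k=1 load: inc=0.250000, refl=0.250000·0.500000=0.1250; V=0.000000+0.250000+0.125000=0.3750
k=2 src: inc=0.125000, refl=0.125000·0.500000=0.0625; V=0.250000+0.125000+0.062500=0.4375

0 0 source 0.2500
1 1 load 0.3750
2 2 source 0.4375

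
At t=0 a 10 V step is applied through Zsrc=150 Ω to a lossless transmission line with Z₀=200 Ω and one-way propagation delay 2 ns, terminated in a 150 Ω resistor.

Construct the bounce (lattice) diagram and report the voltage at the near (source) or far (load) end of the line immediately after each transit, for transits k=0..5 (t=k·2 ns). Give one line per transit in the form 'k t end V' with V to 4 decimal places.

Γ_L=-0.142857, Γ_S=-0.142857; launch V₁=10·200/350=5.714286
k=0 src: V=5.7143
k=1 load: inc=5.714286, refl=5.714286·-0.142857=-0.8163; V=0.000000+5.714286+-0.816327=4.8980
k=2 src: inc=-0.816327, refl=-0.816327·-0.142857=0.1166; V=5.714286+-0.816327+0.116618=5.0146
k=3 load: inc=0.116618, refl=0.116618·-0.142857=-0.0167; V=4.897959+0.116618+-0.016660=4.9979
k=4 src: inc=-0.016660, refl=-0.016660·-0.142857=0.0024; V=5.014577+-0.016660+0.002380=5.0003
k=5 load: inc=0.002380, refl=0.002380·-0.142857=-0.0003; V=4.997918+0.002380+-0.000340=5.0000

0 0 source 5.7143
1 2 load 4.8980
2 4 source 5.0146
3 6 load 4.9979
4 8 source 5.0003
5 10 load 5.0000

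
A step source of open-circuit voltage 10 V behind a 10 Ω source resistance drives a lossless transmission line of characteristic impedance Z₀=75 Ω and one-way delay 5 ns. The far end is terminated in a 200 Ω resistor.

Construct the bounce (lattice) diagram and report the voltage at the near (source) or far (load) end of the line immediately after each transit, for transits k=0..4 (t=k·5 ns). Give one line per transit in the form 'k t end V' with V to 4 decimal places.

0 0 source 8.8235
1 5 load 12.8342
2 10 source 9.7672
3 15 load 8.3731
4 20 source 9.4392

Γ_L=0.454545, Γ_S=-0.764706; launch V₁=10·75/85=8.823529
k=0 src: V=8.8235
k=1 load: inc=8.823529, refl=8.823529·0.454545=4.0107; V=0.000000+8.823529+4.010695=12.8342
k=2 src: inc=4.010695, refl=4.010695·-0.764706=-3.0670; V=8.823529+4.010695+-3.067002=9.7672
k=3 load: inc=-3.067002, refl=-3.067002·0.454545=-1.3941; V=12.834225+-3.067002+-1.394092=8.3731
k=4 src: inc=-1.394092, refl=-1.394092·-0.764706=1.0661; V=9.767222+-1.394092+1.066070=9.4392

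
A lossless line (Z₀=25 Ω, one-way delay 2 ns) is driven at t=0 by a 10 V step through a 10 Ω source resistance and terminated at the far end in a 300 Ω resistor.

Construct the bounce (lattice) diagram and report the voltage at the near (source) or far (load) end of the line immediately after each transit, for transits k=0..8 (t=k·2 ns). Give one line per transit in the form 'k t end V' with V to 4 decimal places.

Γ_L=0.846154, Γ_S=-0.428571; launch V₁=10·25/35=7.142857
k=0 src: V=7.1429
k=1 load: inc=7.142857, refl=7.142857·0.846154=6.0440; V=0.000000+7.142857+6.043956=13.1868
k=2 src: inc=6.043956, refl=6.043956·-0.428571=-2.5903; V=7.142857+6.043956+-2.590267=10.5965
k=3 load: inc=-2.590267, refl=-2.590267·0.846154=-2.1918; V=13.186813+-2.590267+-2.191764=8.4048
k=4 src: inc=-2.191764, refl=-2.191764·-0.428571=0.9393; V=10.596546+-2.191764+0.939328=9.3441
k=5 load: inc=0.939328, refl=0.939328·0.846154=0.7948; V=8.404782+0.939328+0.794816=10.1389
k=6 src: inc=0.794816, refl=0.794816·-0.428571=-0.3406; V=9.344110+0.794816+-0.340635=9.7983
k=7 load: inc=-0.340635, refl=-0.340635·0.846154=-0.2882; V=10.138925+-0.340635+-0.288230=9.5101
k=8 src: inc=-0.288230, refl=-0.288230·-0.428571=0.1235; V=9.798290+-0.288230+0.123527=9.6336

0 0 source 7.1429
1 2 load 13.1868
2 4 source 10.5965
3 6 load 8.4048
4 8 source 9.3441
5 10 load 10.1389
6 12 source 9.7983
7 14 load 9.5101
8 16 source 9.6336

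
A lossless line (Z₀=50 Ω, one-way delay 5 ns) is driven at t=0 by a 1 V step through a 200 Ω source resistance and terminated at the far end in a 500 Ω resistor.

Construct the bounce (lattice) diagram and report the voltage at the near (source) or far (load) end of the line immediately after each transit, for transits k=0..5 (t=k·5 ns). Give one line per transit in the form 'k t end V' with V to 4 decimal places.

0 0 source 0.2000
1 5 load 0.3636
2 10 source 0.4618
3 15 load 0.5421
4 20 source 0.5903
5 25 load 0.6298

Γ_L=0.818182, Γ_S=0.600000; launch V₁=1·50/250=0.200000
k=0 src: V=0.2000
k=1 load: inc=0.200000, refl=0.200000·0.818182=0.1636; V=0.000000+0.200000+0.163636=0.3636
k=2 src: inc=0.163636, refl=0.163636·0.600000=0.0982; V=0.200000+0.163636+0.098182=0.4618
k=3 load: inc=0.098182, refl=0.098182·0.818182=0.0803; V=0.363636+0.098182+0.080331=0.5421
k=4 src: inc=0.080331, refl=0.080331·0.600000=0.0482; V=0.461818+0.080331+0.048198=0.5903
k=5 load: inc=0.048198, refl=0.048198·0.818182=0.0394; V=0.542149+0.048198+0.039435=0.6298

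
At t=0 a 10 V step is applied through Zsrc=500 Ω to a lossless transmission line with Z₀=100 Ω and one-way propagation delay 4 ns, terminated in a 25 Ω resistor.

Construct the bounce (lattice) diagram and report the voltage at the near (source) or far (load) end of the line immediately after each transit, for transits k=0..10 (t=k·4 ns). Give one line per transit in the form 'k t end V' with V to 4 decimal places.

Γ_L=-0.600000, Γ_S=0.666667; launch V₁=10·100/600=1.666667
k=0 src: V=1.6667
k=1 load: inc=1.666667, refl=1.666667·-0.600000=-1.0000; V=0.000000+1.666667+-1.000000=0.6667
k=2 src: inc=-1.000000, refl=-1.000000·0.666667=-0.6667; V=1.666667+-1.000000+-0.666667=0.0000
k=3 load: inc=-0.666667, refl=-0.666667·-0.600000=0.4000; V=0.666667+-0.666667+0.400000=0.4000
k=4 src: inc=0.400000, refl=0.400000·0.666667=0.2667; V=0.000000+0.400000+0.266667=0.6667
k=5 load: inc=0.266667, refl=0.266667·-0.600000=-0.1600; V=0.400000+0.266667+-0.160000=0.5067
k=6 src: inc=-0.160000, refl=-0.160000·0.666667=-0.1067; V=0.666667+-0.160000+-0.106667=0.4000
k=7 load: inc=-0.106667, refl=-0.106667·-0.600000=0.0640; V=0.506667+-0.106667+0.064000=0.4640
k=8 src: inc=0.064000, refl=0.064000·0.666667=0.0427; V=0.400000+0.064000+0.042667=0.5067
k=9 load: inc=0.042667, refl=0.042667·-0.600000=-0.0256; V=0.464000+0.042667+-0.025600=0.4811
k=10 src: inc=-0.025600, refl=-0.025600·0.666667=-0.0171; V=0.506667+-0.025600+-0.017067=0.4640

0 0 source 1.6667
1 4 load 0.6667
2 8 source 0.0000
3 12 load 0.4000
4 16 source 0.6667
5 20 load 0.5067
6 24 source 0.4000
7 28 load 0.4640
8 32 source 0.5067
9 36 load 0.4811
10 40 source 0.4640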